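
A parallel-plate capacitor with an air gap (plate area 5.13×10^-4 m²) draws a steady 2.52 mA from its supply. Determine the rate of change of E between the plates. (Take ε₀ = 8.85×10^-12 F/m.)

The displacement current between the plates equals the conduction current, I_d = 2.52 mA.
Then dE/dt = I_d/(ε₀A) = 5.55×10^11 V/(m·s).

5.55×10^11 V/(m·s)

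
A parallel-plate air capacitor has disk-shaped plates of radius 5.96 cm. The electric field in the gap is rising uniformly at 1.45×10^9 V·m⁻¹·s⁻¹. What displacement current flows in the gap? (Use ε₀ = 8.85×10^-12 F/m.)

1.43×10^-4 A

I_d = ε₀ A (dE/dt) = (8.85×10^-12)(0.01116 m²)(1.45×10^9) = 1.43×10^-4 A.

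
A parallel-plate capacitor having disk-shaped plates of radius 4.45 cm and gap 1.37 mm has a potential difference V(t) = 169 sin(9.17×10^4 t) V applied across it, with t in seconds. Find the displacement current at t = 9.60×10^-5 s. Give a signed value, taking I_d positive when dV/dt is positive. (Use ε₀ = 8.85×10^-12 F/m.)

-5.06×10^-4 A

dV/dt = (169)(9.17×10^4)·cos(8.8032) = -1.260×10^7 V/s.
I_d = C dV/dt with C = ε₀A/d = (8.85×10^-12)(6.221×10^-3)/(1.37×10^-3) = 4.019×10^-11 F, so I_d = (4.019×10^-11)(-1.260×10^7) = -5.06×10^-4 A.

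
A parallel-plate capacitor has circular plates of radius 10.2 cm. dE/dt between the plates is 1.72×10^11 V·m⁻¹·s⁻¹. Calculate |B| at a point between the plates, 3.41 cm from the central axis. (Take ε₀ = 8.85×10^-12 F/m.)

Through the whole plate area (πR² = 0.03269 m²), I_d = ε₀ πR² dE/dt = 0.04976 A.
∮B·dl = μ₀ I_d,enc with I_d,enc = I_d r²/R² = 5.561×10^-3 A; so B = μ₀ I_d,enc/(2πr) = 3.26×10^-8 T.

3.26×10^-8 T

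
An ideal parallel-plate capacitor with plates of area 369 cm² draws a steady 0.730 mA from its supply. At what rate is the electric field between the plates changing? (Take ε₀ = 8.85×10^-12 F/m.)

Charge continuity gives I_d = I = 7.30×10^-4 A between the plates.
Since I_d = ε₀ A dE/dt, dE/dt = I_d/(ε₀A) = (7.30×10^-4)/((8.85×10^-12)(0.0369)) = 2.24×10^9 V/(m·s).

2.24×10^9 V/(m·s)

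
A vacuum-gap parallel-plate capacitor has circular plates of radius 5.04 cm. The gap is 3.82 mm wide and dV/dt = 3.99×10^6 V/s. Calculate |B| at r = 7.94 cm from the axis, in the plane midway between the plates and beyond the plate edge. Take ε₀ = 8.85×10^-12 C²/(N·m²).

1.86×10^-10 T

With E = V/d, dE/dt = 1.045×10^9 V/(m·s) and πR² = 7.980×10^-3 m², giving I_d = ε₀ πR² dE/dt = 7.380×10^-5 A.
With r > R the enclosed displacement current is the full I_d; B = μ₀ I_d / (2πr) = 1.86×10^-10 T.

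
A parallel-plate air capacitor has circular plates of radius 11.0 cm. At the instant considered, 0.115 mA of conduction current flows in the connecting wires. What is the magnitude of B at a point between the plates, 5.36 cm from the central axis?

1.02×10^-10 T

By continuity the displacement current in the gap matches the conduction current: I_d = 1.15×10^-4 A.
For r < R the Ampère–Maxwell law gives B(2πr) = μ₀ I_d (r²/R²), so B = μ₀ I_d r/(2πR²) = (4π×10^-7)(1.15×10^-4)(0.0536)/(2π·0.110²) = 1.02×10^-10 T.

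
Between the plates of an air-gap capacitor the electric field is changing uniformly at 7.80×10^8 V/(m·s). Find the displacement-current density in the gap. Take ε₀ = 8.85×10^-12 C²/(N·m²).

J_d = ε₀ dE/dt = (8.85×10^-12)(7.80×10^8) = 6.90×10^-3 A/m².

6.90×10^-3 A/m²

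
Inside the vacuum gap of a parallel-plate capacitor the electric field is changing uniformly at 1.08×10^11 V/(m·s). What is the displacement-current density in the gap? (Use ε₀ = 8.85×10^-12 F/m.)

J_d = ε₀ ∂E/∂t, so J_d = 0.956 A/m².

0.956 A/m²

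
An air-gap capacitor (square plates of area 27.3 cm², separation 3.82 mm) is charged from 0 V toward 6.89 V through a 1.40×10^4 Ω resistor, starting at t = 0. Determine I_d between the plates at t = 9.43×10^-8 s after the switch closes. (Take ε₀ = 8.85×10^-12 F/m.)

1.70×10^-4 A

With C = ε₀A/d = (8.85×10^-12)(2.73×10^-3)/(3.82×10^-3) = 6.325×10^-12 F, the time constant is τ = RC = 8.855×10^-8 s, so t/τ = 1.065 and e^(−t/τ) = 0.3447.
I_d = I_cond = (V₀/R) e^(−t/τ) = (4.921×10^-4)(0.3447) = 1.70×10^-4 A.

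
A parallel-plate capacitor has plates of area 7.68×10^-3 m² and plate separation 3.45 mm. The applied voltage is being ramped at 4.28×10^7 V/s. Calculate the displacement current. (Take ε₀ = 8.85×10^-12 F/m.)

8.43×10^-4 A

E = V/d so dE/dt = (dV/dt)/d = 1.241×10^10 V/(m·s), and I_d = ε₀ A dE/dt = (8.85×10^-12)(7.68×10^-3)(1.241×10^10) = 8.43×10^-4 A.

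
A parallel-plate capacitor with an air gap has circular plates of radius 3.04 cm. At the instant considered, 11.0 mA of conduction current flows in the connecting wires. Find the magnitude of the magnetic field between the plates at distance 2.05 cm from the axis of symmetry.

4.88×10^-8 T

By continuity the displacement current in the gap matches the conduction current: I_d = 0.0110 A.
For r < R the Ampère–Maxwell law gives B(2πr) = μ₀ I_d (r²/R²), so B = μ₀ I_d r/(2πR²) = (4π×10^-7)(0.0110)(0.0205)/(2π·0.0304²) = 4.88×10^-8 T.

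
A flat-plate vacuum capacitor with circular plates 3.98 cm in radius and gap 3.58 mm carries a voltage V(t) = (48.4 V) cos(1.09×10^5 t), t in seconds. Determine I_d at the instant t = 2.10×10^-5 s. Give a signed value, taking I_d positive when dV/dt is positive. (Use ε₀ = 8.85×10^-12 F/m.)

dE/dt = (V₀ω/d)·−sin(ωt) with ωt = 2.289 rad: (48.4)(1.09×10^5)(-0.7530)/(3.58×10^-3) = -1.110×10^9 V/(m·s).
I_d = ε₀ A dE/dt = (8.85×10^-12)(4.976×10^-3)(-1.110×10^9) = -4.89×10^-5 A.

-4.89×10^-5 A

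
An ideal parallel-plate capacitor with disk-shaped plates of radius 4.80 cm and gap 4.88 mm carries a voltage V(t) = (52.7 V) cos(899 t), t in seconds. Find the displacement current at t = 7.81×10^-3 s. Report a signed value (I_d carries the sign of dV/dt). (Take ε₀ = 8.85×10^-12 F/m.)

-4.18×10^-7 A

dE/dt = (V₀ω/d)·−sin(ωt) with ωt = 7.02119 rad: (52.7)(899)(-0.6728)/(4.88×10^-3) = -6.532×10^6 V/(m·s).
I_d = ε₀ A dE/dt = (8.85×10^-12)(7.238×10^-3)(-6.532×10^6) = -4.18×10^-7 A.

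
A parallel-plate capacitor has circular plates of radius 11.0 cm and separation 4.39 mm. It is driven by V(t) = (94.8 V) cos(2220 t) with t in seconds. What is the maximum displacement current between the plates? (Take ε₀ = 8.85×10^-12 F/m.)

1.61×10^-5 A

(dE/dt)_max = V₀ω/d = 4.794×10^7 V/(m·s); ω = 2220 rad/s.
I_d,max = ε₀ A (dE/dt)_max = (8.85×10^-12)(0.03801)(4.794×10^7) = 1.61×10^-5 A.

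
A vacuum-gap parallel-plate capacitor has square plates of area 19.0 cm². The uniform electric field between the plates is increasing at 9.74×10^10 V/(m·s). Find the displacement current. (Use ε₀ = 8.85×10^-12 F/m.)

I_d = ε₀ A (dE/dt) = (8.85×10^-12)(1.90×10^-3 m²)(9.74×10^10) = 1.64×10^-3 A.

1.64×10^-3 A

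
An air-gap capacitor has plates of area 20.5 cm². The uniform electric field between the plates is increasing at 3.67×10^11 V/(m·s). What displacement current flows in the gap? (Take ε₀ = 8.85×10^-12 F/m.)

6.66×10^-3 A

I_d = ε₀ A (dE/dt) = (8.85×10^-12)(2.05×10^-3 m²)(3.67×10^11) = 6.66×10^-3 A.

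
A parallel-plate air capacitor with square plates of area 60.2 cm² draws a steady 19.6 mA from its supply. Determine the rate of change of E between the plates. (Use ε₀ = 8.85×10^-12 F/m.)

3.68×10^11 V/(m·s)

Charge continuity gives I_d = I = 0.0196 A between the plates.
Inverting I_d = ε₀ A dE/dt gives dE/dt = 0.0196 / (8.85×10^-12 · 6.02×10^-3) = 3.68×10^11 V/(m·s).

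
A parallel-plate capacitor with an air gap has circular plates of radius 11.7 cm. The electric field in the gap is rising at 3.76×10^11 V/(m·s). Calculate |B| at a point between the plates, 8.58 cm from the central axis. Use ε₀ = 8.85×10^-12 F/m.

Total displacement current: I_d = ε₀(πR²)(dE/dt) = (8.85×10^-12)(0.04301)(3.76×10^11) = 0.1431 A.
∮B·dl = μ₀ I_d,enc with I_d,enc = I_d r²/R² = 0.07696 A; so B = μ₀ I_d,enc/(2πr) = 1.79×10^-7 T.

1.79×10^-7 T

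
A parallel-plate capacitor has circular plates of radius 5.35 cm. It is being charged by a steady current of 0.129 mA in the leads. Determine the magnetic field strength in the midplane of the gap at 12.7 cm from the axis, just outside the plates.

No conduction current crosses the gap, so I_d there equals the 1.29×10^-4 A in the leads.
Outside the plates the loop encloses all of I_d, so B·2πr = μ₀ I_d and B = 2.03×10^-10 T.

2.03×10^-10 T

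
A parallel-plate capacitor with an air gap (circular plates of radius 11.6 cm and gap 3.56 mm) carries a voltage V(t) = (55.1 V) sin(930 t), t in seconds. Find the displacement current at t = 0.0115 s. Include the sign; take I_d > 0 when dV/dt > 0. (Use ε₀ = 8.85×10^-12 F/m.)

-1.59×10^-6 A

dV/dt = (55.1)(930)·cos(10.695) = -1.517×10^4 V/s.
I_d = C dV/dt with C = ε₀A/d = (8.85×10^-12)(0.04227)/(3.56×10^-3) = 1.051×10^-10 F, so I_d = (1.051×10^-10)(-1.517×10^4) = -1.59×10^-6 A.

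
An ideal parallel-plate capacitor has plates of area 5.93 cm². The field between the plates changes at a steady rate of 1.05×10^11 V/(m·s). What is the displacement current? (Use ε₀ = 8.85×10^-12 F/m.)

5.51×10^-4 A

With a uniform field, Φ_E = EA, so I_d = ε₀ A dE/dt = 5.51×10^-4 A.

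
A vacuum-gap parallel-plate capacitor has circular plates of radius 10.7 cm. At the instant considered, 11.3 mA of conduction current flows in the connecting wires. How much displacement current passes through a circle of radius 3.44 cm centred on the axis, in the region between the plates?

Between the plates the displacement current equals the wire current: I_d = 11.3 mA = 0.0113 A.
The field is uniform, so I_d,enc = I_d (r/R)² = (0.0113)(3.44/10.7)² = 1.17×10^-3 A.

1.17×10^-3 A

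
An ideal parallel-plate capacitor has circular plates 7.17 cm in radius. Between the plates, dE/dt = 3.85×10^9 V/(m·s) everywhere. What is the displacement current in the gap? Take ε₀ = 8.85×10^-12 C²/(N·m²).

5.50×10^-4 A

With a uniform field, Φ_E = EA, so I_d = ε₀ A dE/dt = 5.50×10^-4 A.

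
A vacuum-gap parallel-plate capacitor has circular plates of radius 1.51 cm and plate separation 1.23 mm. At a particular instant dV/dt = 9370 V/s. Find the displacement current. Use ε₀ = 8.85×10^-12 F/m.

The field between the plates is E = V/d, so dE/dt = (9370)/(1.23×10^-3 m) = 7.618×10^6 V/(m·s).
I_d = ε₀ A (dE/dt) = (8.85×10^-12)(7.163×10^-4)(7.618×10^6) = 4.83×10^-8 A.

4.83×10^-8 A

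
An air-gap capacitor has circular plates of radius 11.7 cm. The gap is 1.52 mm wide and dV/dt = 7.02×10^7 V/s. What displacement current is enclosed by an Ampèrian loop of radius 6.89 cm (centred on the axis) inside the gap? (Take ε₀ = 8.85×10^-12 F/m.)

6.10×10^-3 A

dE/dt = (dV/dt)/d = 4.618×10^10 V/(m·s); I_d = ε₀(πR²)(dE/dt) = (8.85×10^-12)(0.04301)(4.618×10^10) = 0.01758 A.
Through an area πr² the displacement current is I_d·(πr²/πR²) = I_d (r/R)² = 6.10×10^-3 A.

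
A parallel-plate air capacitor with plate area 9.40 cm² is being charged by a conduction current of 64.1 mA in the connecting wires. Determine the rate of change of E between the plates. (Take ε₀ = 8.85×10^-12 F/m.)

Charge continuity gives I_d = I = 0.0641 A between the plates.
Since I_d = ε₀ A dE/dt, dE/dt = I_d/(ε₀A) = (0.0641)/((8.85×10^-12)(9.40×10^-4)) = 7.71×10^12 V/(m·s).

7.71×10^12 V/(m·s)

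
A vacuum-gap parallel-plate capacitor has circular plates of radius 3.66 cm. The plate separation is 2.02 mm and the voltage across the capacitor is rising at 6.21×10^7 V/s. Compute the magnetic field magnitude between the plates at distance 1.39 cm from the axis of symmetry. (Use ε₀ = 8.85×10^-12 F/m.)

2.38×10^-9 T

With E = V/d, dE/dt = 3.074×10^10 V/(m·s) and πR² = 4.208×10^-3 m², giving I_d = ε₀ πR² dE/dt = 1.145×10^-3 A.
For r < R the Ampère–Maxwell law gives B(2πr) = μ₀ I_d (r²/R²), so B = μ₀ I_d r/(2πR²) = (4π×10^-7)(1.145×10^-3)(0.0139)/(2π·0.0366²) = 2.38×10^-9 T.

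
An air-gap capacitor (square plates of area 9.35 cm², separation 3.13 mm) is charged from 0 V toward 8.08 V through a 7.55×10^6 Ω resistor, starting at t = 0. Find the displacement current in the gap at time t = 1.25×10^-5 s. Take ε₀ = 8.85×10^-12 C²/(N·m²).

5.72×10^-7 A

With C = ε₀A/d = (8.85×10^-12)(9.35×10^-4)/(3.13×10^-3) = 2.644×10^-12 F, the time constant is τ = RC = 1.996×10^-5 s, so t/τ = 0.6263 and e^(−t/τ) = 0.5346.
I_d = I_cond = (V₀/R) e^(−t/τ) = (1.070×10^-6)(0.5346) = 5.72×10^-7 A.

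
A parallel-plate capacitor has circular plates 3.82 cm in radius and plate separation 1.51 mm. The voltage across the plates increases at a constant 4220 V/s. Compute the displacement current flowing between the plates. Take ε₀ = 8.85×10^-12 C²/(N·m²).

1.13×10^-7 A

C = ε₀A/d = (8.85×10^-12)(4.584×10^-3)/(1.51×10^-3) = 2.687×10^-11 F.
I_d = C dV/dt = (2.687×10^-11)(4220) = 1.13×10^-7 A.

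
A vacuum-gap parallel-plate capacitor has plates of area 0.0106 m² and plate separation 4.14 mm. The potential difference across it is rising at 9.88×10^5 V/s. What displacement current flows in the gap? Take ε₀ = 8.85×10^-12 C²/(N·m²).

2.24×10^-5 A

The field between the plates is E = V/d, so dE/dt = (9.88×10^5)/(4.14×10^-3 m) = 2.386×10^8 V/(m·s).
I_d = ε₀ A (dE/dt) = (8.85×10^-12)(0.0106)(2.386×10^8) = 2.24×10^-5 A.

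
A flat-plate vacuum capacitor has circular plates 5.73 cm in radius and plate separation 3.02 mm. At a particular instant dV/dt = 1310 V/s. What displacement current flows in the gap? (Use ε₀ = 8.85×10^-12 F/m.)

The displacement current equals the charging current C dV/dt. With C = ε₀A/d = (8.85×10^-12)(0.01031)/(3.02×10^-3) = 3.021×10^-11 F, I_d = (3.021×10^-11)(1310) = 3.96×10^-8 A.

3.96×10^-8 A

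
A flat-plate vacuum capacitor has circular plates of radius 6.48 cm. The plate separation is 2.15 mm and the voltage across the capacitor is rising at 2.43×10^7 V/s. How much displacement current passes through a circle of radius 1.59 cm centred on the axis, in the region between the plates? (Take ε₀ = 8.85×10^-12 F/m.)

7.94×10^-5 A

I_d = C dV/dt with C = ε₀πR²/d = 5.429×10^-11 F, so I_d = (5.429×10^-11)(2.43×10^7) = 1.319×10^-3 A.
Since J_d is uniform, the enclosed fraction is (r/R)² = 0.06021, giving I_d,enc = 7.94×10^-5 A.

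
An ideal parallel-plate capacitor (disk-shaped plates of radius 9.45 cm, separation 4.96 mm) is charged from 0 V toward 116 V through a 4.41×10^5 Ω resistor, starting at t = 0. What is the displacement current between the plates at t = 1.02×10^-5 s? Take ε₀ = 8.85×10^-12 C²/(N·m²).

1.66×10^-4 A

C = ε₀A/d = (8.85×10^-12)(0.02806)/(4.96×10^-3) = 5.007×10^-11 F, so τ = RC = 2.208×10^-5 s.
The conduction current is I(t) = (V₀/R) e^(−t/τ), and the displacement current between the plates equals it.
t/τ = 0.4620; I_d = (116/4.41×10^5) · e^(−0.4620) = (2.630×10^-4)(0.6300) = 1.66×10^-4 A.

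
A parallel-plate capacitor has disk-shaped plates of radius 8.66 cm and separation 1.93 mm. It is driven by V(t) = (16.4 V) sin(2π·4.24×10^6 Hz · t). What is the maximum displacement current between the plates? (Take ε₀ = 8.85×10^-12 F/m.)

0.0472 A

(dE/dt)_max = V₀ω/d = 2.264×10^11 V/(m·s); ω = 2πf = 2.664×10^7 rad/s.
I_d,max = ε₀ A (dE/dt)_max = (8.85×10^-12)(0.02356)(2.264×10^11) = 0.0472 A.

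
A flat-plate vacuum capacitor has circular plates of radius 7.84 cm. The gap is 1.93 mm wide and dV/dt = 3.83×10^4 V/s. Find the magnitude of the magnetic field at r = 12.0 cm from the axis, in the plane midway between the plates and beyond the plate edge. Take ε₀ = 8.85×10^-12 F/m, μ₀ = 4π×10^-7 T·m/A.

5.65×10^-12 T

I_d = C dV/dt with C = ε₀πR²/d = 8.855×10^-11 F, so I_d = (8.855×10^-11)(3.83×10^4) = 3.391×10^-6 A.
For r ≥ R the full I_d is enclosed: B = μ₀ I_d/(2πr) = (4π×10^-7)(3.391×10^-6)/(2π·0.120) = 5.65×10^-12 T.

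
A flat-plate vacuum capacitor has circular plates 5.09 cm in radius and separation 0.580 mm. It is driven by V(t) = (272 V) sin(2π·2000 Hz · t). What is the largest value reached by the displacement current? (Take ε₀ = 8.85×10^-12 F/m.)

4.25×10^-4 A

C = ε₀A/d = (8.85×10^-12)(8.139×10^-3)/(5.80×10^-4) = 1.242×10^-10 F; ω = 2πf = 1.257×10^4 rad/s.
I_d = C dV/dt, so |I_d|_max = C V₀ ω = (1.242×10^-10)(272)(1.257×10^4) = 4.25×10^-4 A.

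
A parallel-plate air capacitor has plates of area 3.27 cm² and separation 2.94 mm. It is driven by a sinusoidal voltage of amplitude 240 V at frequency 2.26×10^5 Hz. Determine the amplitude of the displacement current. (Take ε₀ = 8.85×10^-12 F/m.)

The displacement current equals the conduction current C dV/dt, which peaks at C V₀ ω.
With C = ε₀A/d = (8.85×10^-12)(3.27×10^-4)/(2.94×10^-3) = 9.843×10^-13 F and ω = 2πf = 1.420×10^6 rad/s, I_d,max = (9.843×10^-13)(240)(1.420×10^6) = 3.35×10^-4 A.

3.35×10^-4 A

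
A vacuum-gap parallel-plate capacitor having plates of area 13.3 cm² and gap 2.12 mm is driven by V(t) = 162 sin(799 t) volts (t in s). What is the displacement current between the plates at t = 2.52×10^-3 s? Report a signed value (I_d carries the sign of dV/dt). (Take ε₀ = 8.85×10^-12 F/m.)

-3.08×10^-7 A

dE/dt = (V₀ω/d)·cos(ωt) with ωt = 2.01348 rad: (162)(799)(-0.4284)/(2.12×10^-3) = -2.616×10^7 V/(m·s).
I_d = ε₀ A dE/dt = (8.85×10^-12)(1.33×10^-3)(-2.616×10^7) = -3.08×10^-7 A.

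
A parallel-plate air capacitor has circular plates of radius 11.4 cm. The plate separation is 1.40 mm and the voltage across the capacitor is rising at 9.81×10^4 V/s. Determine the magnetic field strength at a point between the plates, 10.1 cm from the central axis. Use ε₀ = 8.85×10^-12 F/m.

3.94×10^-11 T

I_d = C dV/dt with C = ε₀πR²/d = 2.581×10^-10 F, so I_d = (2.581×10^-10)(9.81×10^4) = 2.532×10^-5 A.
For r < R the Ampère–Maxwell law gives B(2πr) = μ₀ I_d (r²/R²), so B = μ₀ I_d r/(2πR²) = (4π×10^-7)(2.532×10^-5)(0.101)/(2π·0.114²) = 3.94×10^-11 T.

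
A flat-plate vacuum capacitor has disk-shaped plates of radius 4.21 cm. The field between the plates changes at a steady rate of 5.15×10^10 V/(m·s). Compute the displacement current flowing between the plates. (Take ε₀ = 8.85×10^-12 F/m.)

The displacement current is ε₀ times dΦ_E/dt = ε₀ A dE/dt = (8.85×10^-12)(5.568×10^-3)(5.15×10^10) = 2.54×10^-3 A.

2.54×10^-3 A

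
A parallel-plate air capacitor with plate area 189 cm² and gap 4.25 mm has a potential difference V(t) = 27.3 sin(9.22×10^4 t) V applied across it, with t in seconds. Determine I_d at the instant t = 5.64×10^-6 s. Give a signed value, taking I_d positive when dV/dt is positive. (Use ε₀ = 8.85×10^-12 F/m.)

8.60×10^-5 A

dV/dt = (27.3)(9.22×10^4)·cos(0.520008) = 2.184×10^6 V/s.
I_d = C dV/dt with C = ε₀A/d = (8.85×10^-12)(0.0189)/(4.25×10^-3) = 3.936×10^-11 F, so I_d = (3.936×10^-11)(2.184×10^6) = 8.60×10^-5 A.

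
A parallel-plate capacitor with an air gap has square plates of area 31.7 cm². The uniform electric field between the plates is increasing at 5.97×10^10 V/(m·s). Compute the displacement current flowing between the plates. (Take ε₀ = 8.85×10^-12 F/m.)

With a uniform field, Φ_E = EA, so I_d = ε₀ A dE/dt = 1.67×10^-3 A.

1.67×10^-3 A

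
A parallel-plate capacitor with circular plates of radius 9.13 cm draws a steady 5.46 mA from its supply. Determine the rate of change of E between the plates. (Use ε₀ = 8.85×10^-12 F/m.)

By continuity, I_d in the gap equals the 5.46 mA flowing in the wire.
Since I_d = ε₀ A dE/dt, dE/dt = I_d/(ε₀A) = (5.46×10^-3)/((8.85×10^-12)(0.02619)) = 2.36×10^10 V/(m·s).

2.36×10^10 V/(m·s)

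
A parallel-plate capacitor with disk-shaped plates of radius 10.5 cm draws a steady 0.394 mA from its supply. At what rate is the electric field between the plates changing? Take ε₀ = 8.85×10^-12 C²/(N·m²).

1.29×10^9 V/(m·s)

The displacement current between the plates equals the conduction current, I_d = 0.394 mA.
Since I_d = ε₀ A dE/dt, dE/dt = I_d/(ε₀A) = (3.94×10^-4)/((8.85×10^-12)(0.03464)) = 1.29×10^9 V/(m·s).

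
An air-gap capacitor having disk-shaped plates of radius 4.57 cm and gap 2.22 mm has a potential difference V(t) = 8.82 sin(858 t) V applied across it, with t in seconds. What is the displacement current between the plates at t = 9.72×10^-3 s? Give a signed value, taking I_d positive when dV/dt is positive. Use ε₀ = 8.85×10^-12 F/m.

-9.24×10^-8 A

dV/dt = (8.82)(858)·cos(8.33976) = -3533 V/s.
I_d = C dV/dt with C = ε₀A/d = (8.85×10^-12)(6.561×10^-3)/(2.22×10^-3) = 2.616×10^-11 F, so I_d = (2.616×10^-11)(-3533) = -9.24×10^-8 A.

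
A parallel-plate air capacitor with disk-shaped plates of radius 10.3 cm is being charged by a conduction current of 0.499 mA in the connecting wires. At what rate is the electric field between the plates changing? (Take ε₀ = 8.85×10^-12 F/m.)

1.69×10^9 V/(m·s)

The displacement current between the plates equals the conduction current, I_d = 0.499 mA.
Then dE/dt = I_d/(ε₀A) = 1.69×10^9 V/(m·s).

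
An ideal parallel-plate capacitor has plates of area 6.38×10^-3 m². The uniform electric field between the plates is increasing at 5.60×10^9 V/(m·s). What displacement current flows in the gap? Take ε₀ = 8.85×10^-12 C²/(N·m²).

3.16×10^-4 A

The displacement current is ε₀ times dΦ_E/dt = ε₀ A dE/dt = (8.85×10^-12)(6.38×10^-3)(5.60×10^9) = 3.16×10^-4 A.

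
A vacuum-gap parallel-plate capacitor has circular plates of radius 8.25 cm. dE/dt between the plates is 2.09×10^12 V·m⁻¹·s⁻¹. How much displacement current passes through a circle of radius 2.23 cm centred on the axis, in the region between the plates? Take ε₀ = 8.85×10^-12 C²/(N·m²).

0.0289 A

Total displacement current: I_d = ε₀(πR²)(dE/dt) = (8.85×10^-12)(0.02138)(2.09×10^12) = 0.3955 A.
Since J_d is uniform, the enclosed fraction is (r/R)² = 0.07306, giving I_d,enc = 0.0289 A.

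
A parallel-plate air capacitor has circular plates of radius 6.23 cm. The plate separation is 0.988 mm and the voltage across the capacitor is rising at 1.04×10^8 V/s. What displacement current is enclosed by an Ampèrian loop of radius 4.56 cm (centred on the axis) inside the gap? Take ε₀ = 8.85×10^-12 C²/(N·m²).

With E = V/d, dE/dt = 1.053×10^11 V/(m·s) and πR² = 0.01219 m², giving I_d = ε₀ πR² dE/dt = 0.01136 A.
The field is uniform, so I_d,enc = I_d (r/R)² = (0.01136)(4.56/6.23)² = 6.09×10^-3 A.

6.09×10^-3 A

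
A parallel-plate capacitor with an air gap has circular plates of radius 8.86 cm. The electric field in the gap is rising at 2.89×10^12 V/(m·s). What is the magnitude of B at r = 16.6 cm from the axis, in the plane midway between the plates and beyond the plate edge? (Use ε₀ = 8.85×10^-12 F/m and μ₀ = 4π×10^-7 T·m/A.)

7.60×10^-7 T

Through the whole plate area (πR² = 0.02466 m²), I_d = ε₀ πR² dE/dt = 0.6307 A.
With r > R the enclosed displacement current is the full I_d; B = μ₀ I_d / (2πr) = 7.60×10^-7 T.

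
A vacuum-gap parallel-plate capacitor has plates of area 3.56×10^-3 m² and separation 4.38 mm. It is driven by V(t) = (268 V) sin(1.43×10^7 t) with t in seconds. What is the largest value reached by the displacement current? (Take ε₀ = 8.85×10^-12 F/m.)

0.0276 A

C = ε₀A/d = (8.85×10^-12)(3.56×10^-3)/(4.38×10^-3) = 7.193×10^-12 F; ω = 1.43×10^7 rad/s.
I_d = C dV/dt, so |I_d|_max = C V₀ ω = (7.193×10^-12)(268)(1.43×10^7) = 0.0276 A.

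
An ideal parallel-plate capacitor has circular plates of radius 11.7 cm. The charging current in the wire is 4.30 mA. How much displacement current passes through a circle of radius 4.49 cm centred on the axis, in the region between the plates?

Between the plates the displacement current equals the wire current: I_d = 4.30 mA = 4.30×10^-3 A.
Through an area πr² the displacement current is I_d·(πr²/πR²) = I_d (r/R)² = 6.33×10^-4 A.

6.33×10^-4 A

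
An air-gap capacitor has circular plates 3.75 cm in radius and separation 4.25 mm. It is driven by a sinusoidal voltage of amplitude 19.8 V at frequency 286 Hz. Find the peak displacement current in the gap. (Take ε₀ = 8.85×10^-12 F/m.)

C = ε₀A/d = (8.85×10^-12)(4.418×10^-3)/(4.25×10^-3) = 9.200×10^-12 F; ω = 2πf = 1797 rad/s.
I_d = C dV/dt, so |I_d|_max = C V₀ ω = (9.200×10^-12)(19.8)(1797) = 3.27×10^-7 A.

3.27×10^-7 A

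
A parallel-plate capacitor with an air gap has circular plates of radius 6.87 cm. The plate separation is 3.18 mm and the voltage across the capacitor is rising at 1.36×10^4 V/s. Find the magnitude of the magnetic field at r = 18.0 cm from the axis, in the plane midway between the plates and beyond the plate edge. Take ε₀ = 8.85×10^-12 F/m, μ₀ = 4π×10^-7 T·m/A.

dE/dt = (dV/dt)/d = 4.277×10^6 V/(m·s); I_d = ε₀(πR²)(dE/dt) = (8.85×10^-12)(0.01483)(4.277×10^6) = 5.613×10^-7 A.
Outside the plates the loop encloses all of I_d, so B·2πr = μ₀ I_d and B = 6.24×10^-13 T.

6.24×10^-13 T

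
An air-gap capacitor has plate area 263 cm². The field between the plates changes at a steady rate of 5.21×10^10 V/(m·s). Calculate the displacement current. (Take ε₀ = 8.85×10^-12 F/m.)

I_d = ε₀ A (dE/dt) = (8.85×10^-12)(0.0263 m²)(5.21×10^10) = 0.0121 A.

0.0121 A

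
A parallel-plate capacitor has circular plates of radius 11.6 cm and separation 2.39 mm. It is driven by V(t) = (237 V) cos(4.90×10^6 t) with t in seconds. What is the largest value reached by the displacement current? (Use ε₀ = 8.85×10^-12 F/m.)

0.182 A

C = ε₀A/d = (8.85×10^-12)(0.04227)/(2.39×10^-3) = 1.565×10^-10 F; ω = 4.90×10^6 rad/s.
I_d = C dV/dt, so |I_d|_max = C V₀ ω = (1.565×10^-10)(237)(4.90×10^6) = 0.182 A.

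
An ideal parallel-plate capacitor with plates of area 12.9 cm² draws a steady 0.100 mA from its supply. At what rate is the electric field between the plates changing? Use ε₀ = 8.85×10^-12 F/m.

8.76×10^9 V/(m·s)

Charge continuity gives I_d = I = 1.00×10^-4 A between the plates.
Since I_d = ε₀ A dE/dt, dE/dt = I_d/(ε₀A) = (1.00×10^-4)/((8.85×10^-12)(1.29×10^-3)) = 8.76×10^9 V/(m·s).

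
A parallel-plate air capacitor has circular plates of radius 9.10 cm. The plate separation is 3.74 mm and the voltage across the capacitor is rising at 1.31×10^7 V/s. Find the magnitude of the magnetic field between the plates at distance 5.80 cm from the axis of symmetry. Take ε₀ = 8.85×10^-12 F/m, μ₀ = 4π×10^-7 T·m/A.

With E = V/d, dE/dt = 3.503×10^9 V/(m·s) and πR² = 0.02602 m², giving I_d = ε₀ πR² dE/dt = 8.067×10^-4 A.
For r < R the Ampère–Maxwell law gives B(2πr) = μ₀ I_d (r²/R²), so B = μ₀ I_d r/(2πR²) = (4π×10^-7)(8.067×10^-4)(0.0580)/(2π·0.0910²) = 1.13×10^-9 T.

1.13×10^-9 T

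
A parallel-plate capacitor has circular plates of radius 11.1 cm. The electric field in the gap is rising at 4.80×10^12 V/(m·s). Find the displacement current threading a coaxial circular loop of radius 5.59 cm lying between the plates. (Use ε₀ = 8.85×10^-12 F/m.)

Through the whole plate area (πR² = 0.03871 m²), I_d = ε₀ πR² dE/dt = 1.644 A.
The field is uniform, so I_d,enc = I_d (r/R)² = (1.644)(5.59/11.1)² = 0.417 A.

0.417 A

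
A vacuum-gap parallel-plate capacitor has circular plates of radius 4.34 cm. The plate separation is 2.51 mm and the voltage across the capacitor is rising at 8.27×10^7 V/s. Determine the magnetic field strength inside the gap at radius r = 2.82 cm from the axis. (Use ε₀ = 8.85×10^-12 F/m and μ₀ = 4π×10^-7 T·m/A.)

I_d = C dV/dt with C = ε₀πR²/d = 2.086×10^-11 F, so I_d = (2.086×10^-11)(8.27×10^7) = 1.725×10^-3 A.
∮B·dl = μ₀ I_d,enc with I_d,enc = I_d r²/R² = 7.283×10^-4 A; so B = μ₀ I_d,enc/(2πr) = 5.17×10^-9 T.

5.17×10^-9 T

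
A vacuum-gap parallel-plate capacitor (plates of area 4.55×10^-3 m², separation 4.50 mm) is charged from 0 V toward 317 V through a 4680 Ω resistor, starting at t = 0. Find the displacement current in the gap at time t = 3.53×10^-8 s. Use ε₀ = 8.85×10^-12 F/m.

C = ε₀A/d = (8.85×10^-12)(4.55×10^-3)/(4.50×10^-3) = 8.948×10^-12 F, so τ = RC = 4.188×10^-8 s.
The conduction current is I(t) = (V₀/R) e^(−t/τ), and the displacement current between the plates equals it.
t/τ = 0.8429; I_d = (317/4680) · e^(−0.8429) = (0.06774)(0.4305) = 0.0292 A.

0.0292 A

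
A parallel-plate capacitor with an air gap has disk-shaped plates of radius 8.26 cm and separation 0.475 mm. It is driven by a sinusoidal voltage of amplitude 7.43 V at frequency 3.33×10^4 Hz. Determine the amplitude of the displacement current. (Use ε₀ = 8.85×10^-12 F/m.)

C = ε₀A/d = (8.85×10^-12)(0.02143)/(4.75×10^-4) = 3.993×10^-10 F; ω = 2πf = 2.092×10^5 rad/s.
I_d = C dV/dt, so |I_d|_max = C V₀ ω = (3.993×10^-10)(7.43)(2.092×10^5) = 6.21×10^-4 A.

6.21×10^-4 A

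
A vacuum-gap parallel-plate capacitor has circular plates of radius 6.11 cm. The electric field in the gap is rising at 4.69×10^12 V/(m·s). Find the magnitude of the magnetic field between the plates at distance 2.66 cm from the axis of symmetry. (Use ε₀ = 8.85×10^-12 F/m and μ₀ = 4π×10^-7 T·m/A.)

6.94×10^-7 T

Total displacement current: I_d = ε₀(πR²)(dE/dt) = (8.85×10^-12)(0.01173)(4.69×10^12) = 0.4869 A.
∮B·dl = μ₀ I_d,enc with I_d,enc = I_d r²/R² = 0.09228 A; so B = μ₀ I_d,enc/(2πr) = 6.94×10^-7 T.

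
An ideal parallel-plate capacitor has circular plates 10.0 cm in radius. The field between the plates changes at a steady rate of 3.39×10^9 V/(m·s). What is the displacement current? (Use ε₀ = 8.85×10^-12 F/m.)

The displacement current is ε₀ times dΦ_E/dt = ε₀ A dE/dt = (8.85×10^-12)(0.03142)(3.39×10^9) = 9.43×10^-4 A.

9.43×10^-4 A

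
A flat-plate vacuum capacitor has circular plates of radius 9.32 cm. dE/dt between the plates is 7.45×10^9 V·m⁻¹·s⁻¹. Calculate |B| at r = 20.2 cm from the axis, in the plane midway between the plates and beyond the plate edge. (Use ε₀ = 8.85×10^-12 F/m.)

Total displacement current: I_d = ε₀(πR²)(dE/dt) = (8.85×10^-12)(0.02729)(7.45×10^9) = 1.799×10^-3 A.
Outside the plates the loop encloses all of I_d, so B·2πr = μ₀ I_d and B = 1.78×10^-9 T.

1.78×10^-9 T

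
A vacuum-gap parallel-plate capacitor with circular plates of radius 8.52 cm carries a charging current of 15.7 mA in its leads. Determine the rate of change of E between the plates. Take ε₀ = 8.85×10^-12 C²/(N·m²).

7.78×10^10 V/(m·s)

The displacement current between the plates equals the conduction current, I_d = 15.7 mA.
Then dE/dt = I_d/(ε₀A) = 7.78×10^10 V/(m·s).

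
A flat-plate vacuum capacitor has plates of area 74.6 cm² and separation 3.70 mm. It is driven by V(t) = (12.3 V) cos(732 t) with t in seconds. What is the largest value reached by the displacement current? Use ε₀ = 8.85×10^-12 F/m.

The displacement current equals the conduction current C dV/dt, which peaks at C V₀ ω.
With C = ε₀A/d = (8.85×10^-12)(7.46×10^-3)/(3.70×10^-3) = 1.784×10^-11 F and ω = 732 rad/s, I_d,max = (1.784×10^-11)(12.3)(732) = 1.61×10^-7 A.

1.61×10^-7 A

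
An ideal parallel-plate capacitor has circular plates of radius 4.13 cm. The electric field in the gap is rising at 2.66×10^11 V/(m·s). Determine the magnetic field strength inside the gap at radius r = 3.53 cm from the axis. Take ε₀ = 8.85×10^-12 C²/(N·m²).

I_d = ε₀ dΦ_E/dt = ε₀ πR² (dE/dt) = (8.85×10^-12)(5.359×10^-3)(2.66×10^11) = 0.01262 A through the full plate area.
For r < R the Ampère–Maxwell law gives B(2πr) = μ₀ I_d (r²/R²), so B = μ₀ I_d r/(2πR²) = (4π×10^-7)(0.01262)(0.0353)/(2π·0.0413²) = 5.22×10^-8 T.

5.22×10^-8 T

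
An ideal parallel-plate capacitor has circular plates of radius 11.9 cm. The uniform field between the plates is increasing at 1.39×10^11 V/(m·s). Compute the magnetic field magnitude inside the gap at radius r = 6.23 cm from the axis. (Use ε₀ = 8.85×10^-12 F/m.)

4.82×10^-8 T

Through the whole plate area (πR² = 0.04449 m²), I_d = ε₀ πR² dE/dt = 0.05473 A.
∮B·dl = μ₀ I_d,enc with I_d,enc = I_d r²/R² = 0.01500 A; so B = μ₀ I_d,enc/(2πr) = 4.82×10^-8 T.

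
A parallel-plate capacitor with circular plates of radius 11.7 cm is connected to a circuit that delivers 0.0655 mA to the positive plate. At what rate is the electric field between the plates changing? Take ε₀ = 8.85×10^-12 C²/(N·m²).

1.72×10^8 V/(m·s)

The displacement current between the plates equals the conduction current, I_d = 0.0655 mA.
Since I_d = ε₀ A dE/dt, dE/dt = I_d/(ε₀A) = (6.55×10^-5)/((8.85×10^-12)(0.04301)) = 1.72×10^8 V/(m·s).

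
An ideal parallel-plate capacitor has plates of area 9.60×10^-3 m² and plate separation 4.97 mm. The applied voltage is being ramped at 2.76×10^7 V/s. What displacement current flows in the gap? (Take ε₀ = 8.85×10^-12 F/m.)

C = ε₀A/d = (8.85×10^-12)(9.60×10^-3)/(4.97×10^-3) = 1.709×10^-11 F.
I_d = C dV/dt = (1.709×10^-11)(2.76×10^7) = 4.72×10^-4 A.

4.72×10^-4 A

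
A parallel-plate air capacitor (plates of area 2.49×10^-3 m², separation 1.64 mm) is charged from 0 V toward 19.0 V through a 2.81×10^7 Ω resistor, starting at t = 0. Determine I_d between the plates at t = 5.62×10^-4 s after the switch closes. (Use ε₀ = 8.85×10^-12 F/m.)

With C = ε₀A/d = (8.85×10^-12)(2.49×10^-3)/(1.64×10^-3) = 1.344×10^-11 F, the time constant is τ = RC = 3.777×10^-4 s, so t/τ = 1.488 and e^(−t/τ) = 0.2258.
I_d = I_cond = (V₀/R) e^(−t/τ) = (6.762×10^-7)(0.2258) = 1.53×10^-7 A.

1.53×10^-7 A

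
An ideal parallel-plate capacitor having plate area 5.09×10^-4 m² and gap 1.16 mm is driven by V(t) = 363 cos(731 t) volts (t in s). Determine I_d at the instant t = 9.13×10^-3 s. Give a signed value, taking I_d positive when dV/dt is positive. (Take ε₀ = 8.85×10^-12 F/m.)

dV/dt = (363)(731)·−sin(6.67403) = -1.011×10^5 V/s.
I_d = C dV/dt with C = ε₀A/d = (8.85×10^-12)(5.09×10^-4)/(1.16×10^-3) = 3.883×10^-12 F, so I_d = (3.883×10^-12)(-1.011×10^5) = -3.93×10^-7 A.

-3.93×10^-7 A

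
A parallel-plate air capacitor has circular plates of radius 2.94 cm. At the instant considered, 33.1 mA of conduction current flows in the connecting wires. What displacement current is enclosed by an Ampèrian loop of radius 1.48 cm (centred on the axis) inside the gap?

Between the plates the displacement current equals the wire current: I_d = 33.1 mA = 0.0331 A.
The field is uniform, so I_d,enc = I_d (r/R)² = (0.0331)(1.48/2.94)² = 8.39×10^-3 A.

8.39×10^-3 A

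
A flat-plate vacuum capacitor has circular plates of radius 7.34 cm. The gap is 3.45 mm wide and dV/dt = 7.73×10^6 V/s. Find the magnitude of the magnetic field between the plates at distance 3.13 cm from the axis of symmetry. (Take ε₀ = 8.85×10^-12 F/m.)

3.90×10^-10 T

dE/dt = (dV/dt)/d = 2.241×10^9 V/(m·s); I_d = ε₀(πR²)(dE/dt) = (8.85×10^-12)(0.01693)(2.241×10^9) = 3.358×10^-4 A.
∮B·dl = μ₀ I_d,enc with I_d,enc = I_d r²/R² = 6.106×10^-5 A; so B = μ₀ I_d,enc/(2πr) = 3.90×10^-10 T.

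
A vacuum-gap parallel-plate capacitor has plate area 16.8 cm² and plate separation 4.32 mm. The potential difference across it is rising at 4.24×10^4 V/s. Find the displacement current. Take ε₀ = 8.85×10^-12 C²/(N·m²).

1.46×10^-7 A

The displacement current equals the charging current C dV/dt. With C = ε₀A/d = (8.85×10^-12)(1.68×10^-3)/(4.32×10^-3) = 3.442×10^-12 F, I_d = (3.442×10^-12)(4.24×10^4) = 1.46×10^-7 A.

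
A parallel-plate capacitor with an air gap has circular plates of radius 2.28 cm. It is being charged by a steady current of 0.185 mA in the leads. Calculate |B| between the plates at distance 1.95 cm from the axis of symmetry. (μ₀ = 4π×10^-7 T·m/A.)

No conduction current crosses the gap, so I_d there equals the 1.85×10^-4 A in the leads.
∮B·dl = μ₀ I_d,enc with I_d,enc = I_d r²/R² = 1.353×10^-4 A; so B = μ₀ I_d,enc/(2πr) = 1.39×10^-9 T.

1.39×10^-9 T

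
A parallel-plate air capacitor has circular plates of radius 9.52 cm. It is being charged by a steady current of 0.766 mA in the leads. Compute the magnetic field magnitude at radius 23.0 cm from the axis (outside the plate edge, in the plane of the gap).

By continuity the displacement current in the gap matches the conduction current: I_d = 7.66×10^-4 A.
For r ≥ R the full I_d is enclosed: B = μ₀ I_d/(2πr) = (4π×10^-7)(7.66×10^-4)/(2π·0.230) = 6.66×10^-10 T.

6.66×10^-10 T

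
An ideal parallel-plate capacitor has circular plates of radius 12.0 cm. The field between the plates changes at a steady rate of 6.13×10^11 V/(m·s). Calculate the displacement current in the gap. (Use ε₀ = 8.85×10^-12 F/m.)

0.245 A

With a uniform field, Φ_E = EA, so I_d = ε₀ A dE/dt = 0.245 A.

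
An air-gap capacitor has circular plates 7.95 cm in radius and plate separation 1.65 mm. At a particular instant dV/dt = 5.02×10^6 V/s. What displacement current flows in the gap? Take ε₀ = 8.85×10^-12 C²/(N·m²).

The displacement current equals the charging current C dV/dt. With C = ε₀A/d = (8.85×10^-12)(0.01986)/(1.65×10^-3) = 1.065×10^-10 F, I_d = (1.065×10^-10)(5.02×10^6) = 5.35×10^-4 A.

5.35×10^-4 A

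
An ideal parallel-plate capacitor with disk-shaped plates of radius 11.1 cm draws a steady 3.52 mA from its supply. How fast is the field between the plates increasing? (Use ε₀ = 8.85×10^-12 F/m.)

The displacement current between the plates equals the conduction current, I_d = 3.52 mA.
Then dE/dt = I_d/(ε₀A) = 1.03×10^10 V/(m·s).

1.03×10^10 V/(m·s)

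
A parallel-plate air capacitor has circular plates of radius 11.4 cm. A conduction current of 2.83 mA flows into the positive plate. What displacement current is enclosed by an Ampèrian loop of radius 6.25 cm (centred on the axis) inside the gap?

8.51×10^-4 A

No conduction current crosses the gap, so I_d there equals the 2.83×10^-3 A in the leads.
Since J_d is uniform, the enclosed fraction is (r/R)² = 0.3006, giving I_d,enc = 8.51×10^-4 A.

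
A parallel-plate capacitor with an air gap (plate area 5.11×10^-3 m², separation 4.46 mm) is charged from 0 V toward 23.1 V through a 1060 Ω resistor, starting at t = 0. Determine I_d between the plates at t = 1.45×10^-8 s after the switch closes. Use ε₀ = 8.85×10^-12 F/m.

5.65×10^-3 A

C = ε₀A/d = (8.85×10^-12)(5.11×10^-3)/(4.46×10^-3) = 1.014×10^-11 F, so τ = RC = 1.075×10^-8 s.
The conduction current is I(t) = (V₀/R) e^(−t/τ), and the displacement current between the plates equals it.
t/τ = 1.349; I_d = (23.1/1060) · e^(−1.349) = (0.02179)(0.2595) = 5.65×10^-3 A.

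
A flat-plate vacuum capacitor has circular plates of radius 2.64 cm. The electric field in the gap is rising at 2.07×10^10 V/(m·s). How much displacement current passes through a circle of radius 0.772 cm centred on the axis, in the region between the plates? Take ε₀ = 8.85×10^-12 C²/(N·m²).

Through the whole plate area (πR² = 2.190×10^-3 m²), I_d = ε₀ πR² dE/dt = 4.012×10^-4 A.
Through an area πr² the displacement current is I_d·(πr²/πR²) = I_d (r/R)² = 3.43×10^-5 A.

3.43×10^-5 A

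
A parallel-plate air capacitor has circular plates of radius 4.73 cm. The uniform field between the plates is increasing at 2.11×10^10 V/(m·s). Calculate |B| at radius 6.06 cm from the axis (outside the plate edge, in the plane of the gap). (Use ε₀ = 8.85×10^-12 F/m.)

4.33×10^-9 T

I_d = ε₀ dΦ_E/dt = ε₀ πR² (dE/dt) = (8.85×10^-12)(7.029×10^-3)(2.11×10^10) = 1.313×10^-3 A through the full plate area.
Outside the plates the loop encloses all of I_d, so B·2πr = μ₀ I_d and B = 4.33×10^-9 T.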